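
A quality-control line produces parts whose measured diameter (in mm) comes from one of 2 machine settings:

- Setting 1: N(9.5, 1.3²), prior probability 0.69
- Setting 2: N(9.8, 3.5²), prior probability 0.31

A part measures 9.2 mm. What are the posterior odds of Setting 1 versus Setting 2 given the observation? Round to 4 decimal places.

Posterior odds = (π_i f_i(x)) / (π_j f_j(x)); the normalising sum cancels.
Normal densities:
  L_1 = (1/(1.3·√(2π)))·exp(−(9.2−9.5)²/(2·1.3²)) = 0.306879·exp(-0.02663) = 0.298815
  L_2 = (1/(3.5·√(2π)))·exp(−(9.2−9.8)²/(2·3.5²)) = 0.113984·exp(-0.01469) = 0.112321
0.206182 / 0.0348195 ≈ 5.9215

5.9215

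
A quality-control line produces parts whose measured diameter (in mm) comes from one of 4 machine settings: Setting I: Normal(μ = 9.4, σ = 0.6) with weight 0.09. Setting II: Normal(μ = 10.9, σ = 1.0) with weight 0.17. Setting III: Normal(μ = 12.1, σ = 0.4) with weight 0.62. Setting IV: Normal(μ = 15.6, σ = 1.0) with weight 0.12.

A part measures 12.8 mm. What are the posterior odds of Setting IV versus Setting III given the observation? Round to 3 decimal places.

0.007

Since P(k|x) ∝ π_k f_k(x), the posterior odds are π_i f_i(x) / (π_j f_j(x)).
Normal densities:
  p_I = 7.07815e-08
  p_II = 0.0656158
  p_III = 0.215693
  p_IV = 0.00791545
0.000949854 / 0.13373 ≈ 0.007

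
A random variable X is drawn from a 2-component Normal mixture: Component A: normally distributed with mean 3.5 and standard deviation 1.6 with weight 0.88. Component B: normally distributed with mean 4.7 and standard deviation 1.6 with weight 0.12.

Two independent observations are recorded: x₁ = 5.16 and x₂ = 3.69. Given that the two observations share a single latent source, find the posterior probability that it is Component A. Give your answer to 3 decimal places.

The responsibility of component k is w_k f_k(x) divided by Σ_j w_j f_j(x).
Since both observations come from the same component, the likelihood for component k is f_k(x₁)·f_k(x₂).
  p_A = [0.145563] × [0.247587] = 0.0360396
  p_B = [0.239244] × [0.204297] = 0.0488769
Prior × likelihood for each component:
  w_A·p_A = 0.88 × 0.0360396 = 0.0317148
  w_B·p_B = 0.12 × 0.0488769 = 0.00586523
Marginal: 0.0317148 + 0.00586523 = 0.03758
Responsibility of Component A: 0.0317148 / 0.03758 ≈ 0.844

0.844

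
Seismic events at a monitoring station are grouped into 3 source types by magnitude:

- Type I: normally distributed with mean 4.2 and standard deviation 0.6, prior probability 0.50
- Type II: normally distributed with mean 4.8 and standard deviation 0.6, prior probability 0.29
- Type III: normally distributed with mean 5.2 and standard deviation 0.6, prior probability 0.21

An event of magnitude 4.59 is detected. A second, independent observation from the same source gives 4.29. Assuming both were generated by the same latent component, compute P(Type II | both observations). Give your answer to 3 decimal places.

Posterior ∝ prior × likelihood, so P(k | x) ∝ P(Z=k) f_k(x); normalise over all components.
Since both observations come from the same component, the likelihood for component k is f_k(x₁)·f_k(x₂).
  f_I = [(1/(0.6·√(2π)))·exp(−(4.59−4.2)²/(2·0.6²)) = 0.664904·exp(-0.21125) = 0.538287] × [0.657466] = 0.353905
  f_II = [(1/(0.6·√(2π)))·exp(−(4.59−4.8)²/(2·0.6²)) = 0.664904·exp(-0.06125) = 0.625401] × [0.463308] = 0.289753
  f_III = [(1/(0.6·√(2π)))·exp(−(4.59−5.2)²/(2·0.6²)) = 0.664904·exp(-0.51681) = 0.396564] × [0.210504] = 0.0834782
Multiply by the mixture weights:
  P(Z=I)·f_I = 0.50 × 0.353905 = 0.176953
  P(Z=II)·f_II = 0.29 × 0.289753 = 0.0840284
  P(Z=III)·f_III = 0.21 × 0.0834782 = 0.0175304
Evidence: 0.176953 + 0.0840284 + 0.0175304 = 0.278512
Responsibility of Type II: 0.0840284 / 0.278512 ≈ 0.302

0.302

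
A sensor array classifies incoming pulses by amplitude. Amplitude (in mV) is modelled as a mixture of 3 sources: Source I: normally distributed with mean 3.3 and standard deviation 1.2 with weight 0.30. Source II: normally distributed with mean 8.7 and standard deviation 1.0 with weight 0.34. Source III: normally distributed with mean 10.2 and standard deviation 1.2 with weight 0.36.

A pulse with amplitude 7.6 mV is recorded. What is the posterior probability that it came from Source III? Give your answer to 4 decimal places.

0.1336

Apply Bayes' rule: the posterior for each component is proportional to its prior times its likelihood at x.
Component likelihoods at x = 7.6 mV:
  p_I = (1/(1.2·√(2π)))·exp(−(7.6−3.3)²/(2·1.2²)) = 0.332452·exp(-6.42014) = 0.000541375
  p_II = (1/(1.0·√(2π)))·exp(−(7.6−8.7)²/(2·1.0²)) = 0.398942·exp(-0.60500) = 0.217852
  p_III = (1/(1.2·√(2π)))·exp(−(7.6−10.2)²/(2·1.2²)) = 0.332452·exp(-2.34722) = 0.0317939
Multiply by the mixture weights:
  w_I·p_I = 0.30 × 0.000541375 = 0.000162412
  w_II·p_II = 0.34 × 0.217852 = 0.0740697
  w_III·p_III = 0.36 × 0.0317939 = 0.0114458
Denominator: 0.000162412 + 0.0740697 + 0.0114458 = 0.0856779
So the posterior for Source III is 0.0114458 / 0.0856779 ≈ 0.1336.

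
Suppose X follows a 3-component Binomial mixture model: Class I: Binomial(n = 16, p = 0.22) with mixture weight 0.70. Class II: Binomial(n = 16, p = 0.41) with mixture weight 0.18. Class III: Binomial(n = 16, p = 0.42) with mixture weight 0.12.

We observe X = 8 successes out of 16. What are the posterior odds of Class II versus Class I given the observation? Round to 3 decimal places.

4.010

The posterior odds equal the prior odds times the likelihood ratio: (π_i/π_j)·(f_i(x)/f_j(x)).
Component likelihoods at x = 8 successes out of 16:
  p_I = C(16,8)·0.22^8·0.78^8 = 12870·5.48759e-06·0.137011 = 0.00967647
  p_II = C(16,8)·0.41^8·0.59^8 = 12870·0.000798493·0.014683 = 0.150892
  p_III = C(16,8)·0.42^8·0.58^8 = 12870·0.000968265·0.0128063 = 0.159587
Odds = (0.18/0.70) × (0.150892/0.00967647) = 0.257143 × 15.5937 ≈ 4.010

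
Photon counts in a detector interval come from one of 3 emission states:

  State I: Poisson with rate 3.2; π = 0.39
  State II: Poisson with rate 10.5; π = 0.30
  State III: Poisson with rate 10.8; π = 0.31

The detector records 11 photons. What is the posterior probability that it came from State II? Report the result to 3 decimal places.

0.488

Posterior ∝ prior × likelihood, so P(k | x) ∝ π_k f_k(x); normalise over all components.
Component likelihoods at x = 11 photons:
  L_I = 0.000367919
  L_II = 0.117987
  L_III = 0.119159
Weight by the priors:
  π_I·L_I = 0.39 × 0.000367919 = 0.000143488
  π_II·L_II = 0.30 × 0.117987 = 0.0353961
  π_III·L_III = 0.31 × 0.119159 = 0.0369391
Sum: 0.000143488 + 0.0353961 + 0.0369391 = 0.0724788
Responsibility of State II: 0.0353961 / 0.0724788 ≈ 0.488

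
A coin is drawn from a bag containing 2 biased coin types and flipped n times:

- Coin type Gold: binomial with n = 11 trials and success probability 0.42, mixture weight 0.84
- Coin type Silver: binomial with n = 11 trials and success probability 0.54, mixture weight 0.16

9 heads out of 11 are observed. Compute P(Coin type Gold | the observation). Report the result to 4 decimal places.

0.4651

P(component k | x) = P(Z=k)·f_k(x) / marginal(x), where marginal(x) = Σ_j P(Z=j)·f_j(x).
Component likelihoods at x = 9 heads out of 11:
  L_Gold = 0.00752423
  L_Silver = 0.0454383
Unnormalised posteriors:
  P(Z=Gold)·L_Gold = 0.84 × 0.00752423 = 0.00632036
  P(Z=Silver)·L_Silver = 0.16 × 0.0454383 = 0.00727013
Normaliser: 0.00632036 + 0.00727013 = 0.0135905
P(Coin type Gold | data) ≈ 0.4651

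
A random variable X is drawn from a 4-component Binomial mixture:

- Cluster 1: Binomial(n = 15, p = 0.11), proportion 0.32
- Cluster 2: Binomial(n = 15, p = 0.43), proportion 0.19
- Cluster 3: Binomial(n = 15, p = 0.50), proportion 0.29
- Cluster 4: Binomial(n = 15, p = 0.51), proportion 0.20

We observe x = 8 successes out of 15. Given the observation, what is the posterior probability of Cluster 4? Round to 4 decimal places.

P(component k | x) = π_k·f_k(x) / marginal(x), where marginal(x) = Σ_j π_j·f_j(x).
Evaluate each component's likelihood at the observed value:
  L_1 = C(15,8)·0.11^8·0.89^7 = 6435·2.14359e-08·0.442313 = 6.10127e-05
  L_2 = C(15,8)·0.43^8·0.57^7 = 6435·0.00116882·0.019549 = 0.147035
  L_3 = C(15,8)·0.50^8·0.50^7 = 6435·0.00390625·0.0078125 = 0.196381
  L_4 = C(15,8)·0.51^8·0.49^7 = 6435·0.00457679·0.00678223 = 0.199748
Prior × likelihood for each component:
  π_1·L_1 = 0.32 × 6.10127e-05 = 1.95241e-05
  π_2·L_2 = 0.19 × 0.147035 = 0.0279366
  π_3·L_3 = 0.29 × 0.196381 = 0.0569504
  π_4·L_4 = 0.20 × 0.199748 = 0.0399496
Marginal: 1.95241e-05 + 0.0279366 + 0.0569504 + 0.0399496 = 0.124856
Responsibility of Cluster 4: 0.0399496 / 0.124856 ≈ 0.3200

0.3200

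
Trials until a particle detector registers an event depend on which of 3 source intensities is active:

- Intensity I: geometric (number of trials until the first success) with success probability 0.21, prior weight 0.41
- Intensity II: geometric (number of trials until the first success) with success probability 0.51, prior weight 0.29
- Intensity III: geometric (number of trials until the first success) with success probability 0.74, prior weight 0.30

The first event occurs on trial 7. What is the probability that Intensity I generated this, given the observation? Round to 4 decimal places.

The responsibility of component k is w_k f_k(x) divided by Σ_j w_j f_j(x).
Geometric probabilities:
  p_I = 0.0510484
  p_II = 0.00705906
  p_III = 0.000228598
Multiply by the mixture weights:
  w_I·p_I = 0.41 × 0.0510484 = 0.0209298
  w_II·p_II = 0.29 × 0.00705906 = 0.00204713
  w_III·p_III = 0.30 × 0.000228598 = 6.85793e-05
Normaliser: 0.0209298 + 0.00204713 + 6.85793e-05 = 0.0230455
Responsibility of Intensity I: 0.0209298 / 0.0230455 ≈ 0.9082

0.9082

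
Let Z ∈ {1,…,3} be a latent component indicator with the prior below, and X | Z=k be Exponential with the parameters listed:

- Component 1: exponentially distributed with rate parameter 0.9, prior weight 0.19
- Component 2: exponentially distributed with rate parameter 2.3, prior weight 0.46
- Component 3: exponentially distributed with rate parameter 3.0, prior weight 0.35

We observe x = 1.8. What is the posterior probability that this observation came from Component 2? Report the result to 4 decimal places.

Apply Bayes' rule: the posterior for each component is proportional to its prior times its likelihood at x.
Evaluate each component's likelihood at the observed value:
  f_1 = 0.178109
  f_2 = 0.0366226
  f_3 = 0.0135497
Multiply by the mixture weights:
  w_1·f_1 = 0.19 × 0.178109 = 0.0338407
  w_2·f_2 = 0.46 × 0.0366226 = 0.0168464
  w_3·f_3 = 0.35 × 0.0135497 = 0.00474241
Marginal: 0.0338407 + 0.0168464 + 0.00474241 = 0.0554295
Responsibility of Component 2: 0.0168464 / 0.0554295 ≈ 0.3039

0.3039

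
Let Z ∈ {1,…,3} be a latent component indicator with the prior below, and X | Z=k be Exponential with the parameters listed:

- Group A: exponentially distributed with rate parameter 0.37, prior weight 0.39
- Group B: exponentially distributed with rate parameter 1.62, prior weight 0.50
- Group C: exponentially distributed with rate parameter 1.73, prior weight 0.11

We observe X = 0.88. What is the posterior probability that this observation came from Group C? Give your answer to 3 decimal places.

0.122

Posterior ∝ prior × likelihood, so P(k | x) ∝ π_k f_k(x); normalise over all components.
Evaluate each component's likelihood at the observed value:
  f_A = 0.37·e^(−0.37·0.88) = 0.37·e^(−0.3256) = 0.267175
  f_B = 1.62·e^(−1.62·0.88) = 1.62·e^(−1.4256) = 0.38939
  f_C = 1.73·e^(−1.73·0.88) = 1.73·e^(−1.5224) = 0.377465
Prior × likelihood for each component:
  π_A·f_A = 0.39 × 0.267175 = 0.104198
  π_B·f_B = 0.50 × 0.38939 = 0.194695
  π_C·f_C = 0.11 × 0.377465 = 0.0415211
Evidence: 0.104198 + 0.194695 + 0.0415211 = 0.340414
P(Group C | 0.88) = 0.0415211 / 0.340414 ≈ 0.122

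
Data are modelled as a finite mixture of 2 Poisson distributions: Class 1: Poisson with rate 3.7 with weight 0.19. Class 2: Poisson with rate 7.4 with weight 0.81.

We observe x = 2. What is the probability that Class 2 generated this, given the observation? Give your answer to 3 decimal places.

0.297

Posterior ∝ prior × likelihood, so P(k | x) ∝ π_k f_k(x); normalise over all components.
Evaluate each component's likelihood at the observed value:
  p_1 = e^(−3.7)·3.7^2/2! = 0.169233
  p_2 = e^(−7.4)·7.4^2/2! = 0.0167361
Weight by the priors:
  π_1·p_1 = 0.19 × 0.169233 = 0.0321542
  π_2·p_2 = 0.81 × 0.0167361 = 0.0135562
Evidence: 0.0321542 + 0.0135562 = 0.0457104
P(Class 2 | 2) ≈ 0.297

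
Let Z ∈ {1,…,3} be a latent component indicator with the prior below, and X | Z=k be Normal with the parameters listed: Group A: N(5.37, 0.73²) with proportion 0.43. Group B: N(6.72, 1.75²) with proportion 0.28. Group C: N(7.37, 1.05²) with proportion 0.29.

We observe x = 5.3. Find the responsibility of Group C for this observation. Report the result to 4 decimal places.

0.0534

Posterior ∝ prior × likelihood, so P(k | x) ∝ P(Z=k) f_k(x); normalise over all components.
Normal densities:
  f_A = (1/(0.73·√(2π)))·exp(−(5.3−5.37)²/(2·0.73²)) = 0.546496·exp(-0.00460) = 0.54399
  f_B = (1/(1.75·√(2π)))·exp(−(5.3−6.72)²/(2·1.75²)) = 0.227967·exp(-0.32921) = 0.164021
  f_C = (1/(1.05·√(2π)))·exp(−(5.3−7.37)²/(2·1.05²)) = 0.379945·exp(-1.94327) = 0.0544216
Multiply by the mixture weights:
  P(Z=A)·f_A = 0.43 × 0.54399 = 0.233915
  P(Z=B)·f_B = 0.28 × 0.164021 = 0.0459258
  P(Z=C)·f_C = 0.29 × 0.0544216 = 0.0157823
Normaliser: 0.233915 + 0.0459258 + 0.0157823 = 0.295624
So the posterior for Group C is 0.0157823 / 0.295624 ≈ 0.0534.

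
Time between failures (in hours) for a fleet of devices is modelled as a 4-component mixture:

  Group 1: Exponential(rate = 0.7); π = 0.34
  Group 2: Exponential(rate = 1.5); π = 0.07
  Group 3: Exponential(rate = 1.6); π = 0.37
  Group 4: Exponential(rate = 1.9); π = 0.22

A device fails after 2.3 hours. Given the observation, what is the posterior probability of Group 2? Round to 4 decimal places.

0.0469

Posterior ∝ prior × likelihood, so P(k | x) ∝ π_k f_k(x); normalise over all components.
Evaluate each component's likelihood at the observed value:
  p_1 = 0.7·e^(−0.7·2.3) = 0.7·e^(−1.6100) = 0.139921
  p_2 = 1.5·e^(−1.5·2.3) = 1.5·e^(−3.4500) = 0.0476185
  p_3 = 1.6·e^(−1.6·2.3) = 1.6·e^(−3.6800) = 0.0403568
  p_4 = 1.9·e^(−1.9·2.3) = 1.9·e^(−4.3700) = 0.0240374
Unnormalised posteriors:
  π_1·p_1 = 0.34 × 0.139921 = 0.0475733
  π_2·p_2 = 0.07 × 0.0476185 = 0.00333329
  π_3·p_3 = 0.37 × 0.0403568 = 0.014932
  π_4·p_4 = 0.22 × 0.0240374 = 0.00528822
Marginal: 0.0475733 + 0.00333329 + 0.014932 + 0.00528822 = 0.0711268
P(Group 2 | x) ≈ 0.0469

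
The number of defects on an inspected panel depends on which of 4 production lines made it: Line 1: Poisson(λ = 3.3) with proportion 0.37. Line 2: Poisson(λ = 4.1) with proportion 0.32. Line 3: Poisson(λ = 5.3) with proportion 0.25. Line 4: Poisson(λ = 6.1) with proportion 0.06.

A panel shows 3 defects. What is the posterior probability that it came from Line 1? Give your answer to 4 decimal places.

0.4574

P(component k | x) = π_k·f_k(x) / marginal(x), where marginal(x) = Σ_j π_j·f_j(x).
Poisson probabilities:
  L_1 = e^(−3.3)·3.3^3/3! = 0.220912
  L_2 = e^(−4.1)·4.1^3/3! = 0.190368
  L_3 = e^(−5.3)·5.3^3/3! = 0.123856
  L_4 = e^(−6.1)·6.1^3/3! = 0.0848481
Weight by the priors:
  π_1·L_1 = 0.37 × 0.220912 = 0.0817373
  π_2·L_2 = 0.32 × 0.190368 = 0.0609176
  π_3·L_3 = 0.25 × 0.123856 = 0.0309639
  π_4·L_4 = 0.06 × 0.0848481 = 0.00509088
Evidence: 0.0817373 + 0.0609176 + 0.0309639 + 0.00509088 = 0.17871
Responsibility of Line 1: 0.0817373 / 0.17871 ≈ 0.4574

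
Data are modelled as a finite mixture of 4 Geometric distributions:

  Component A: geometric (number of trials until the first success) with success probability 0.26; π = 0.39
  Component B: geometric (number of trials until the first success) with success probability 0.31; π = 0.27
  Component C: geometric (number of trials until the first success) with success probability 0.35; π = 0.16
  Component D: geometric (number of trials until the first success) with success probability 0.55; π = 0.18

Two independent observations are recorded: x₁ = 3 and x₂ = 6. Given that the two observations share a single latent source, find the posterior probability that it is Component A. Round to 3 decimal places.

By Bayes' theorem, P(k | x) = π_k f_k(x) / Σ_j π_j f_j(x).
Since both observations come from the same component, the likelihood for component k is f_k(x₁)·f_k(x₂).
  f_A = [0.142376] × [0.0576942] = 0.00821427
  f_B = [0.147591] × [0.048485] = 0.00715595
  f_C = [0.147875] × [0.0406102] = 0.00600523
  f_D = [0.111375] × [0.010149] = 0.00113035
Weight by the priors:
  π_A·f_A = 0.39 × 0.00821427 = 0.00320356
  π_B·f_B = 0.27 × 0.00715595 = 0.00193211
  π_C·f_C = 0.16 × 0.00600523 = 0.000960837
  π_D·f_D = 0.18 × 0.00113035 = 0.000203463
Evidence: 0.00320356 + 0.00193211 + 0.000960837 + 0.000203463 = 0.00629997
P(Component A | x) ≈ 0.509

0.509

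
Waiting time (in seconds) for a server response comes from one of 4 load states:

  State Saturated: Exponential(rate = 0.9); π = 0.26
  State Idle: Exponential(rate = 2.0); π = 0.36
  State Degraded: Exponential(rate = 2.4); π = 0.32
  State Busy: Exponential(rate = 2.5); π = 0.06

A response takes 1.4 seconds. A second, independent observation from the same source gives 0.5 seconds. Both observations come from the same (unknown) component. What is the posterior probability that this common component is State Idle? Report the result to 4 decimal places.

Posterior ∝ prior × likelihood, so P(k | x) ∝ P(Z=k) f_k(x); normalise over all components.
Since both observations come from the same component, the likelihood for component k is f_k(x₁)·f_k(x₂).
  L_Saturated = [0.255289] × [0.573865] = 0.146501
  L_Idle = [0.12162] × [0.735759] = 0.0894831
  L_Degraded = [0.0833646] × [0.722866] = 0.0602615
  L_Busy = [0.0754935] × [0.716262] = 0.0540731
Weight by the priors:
  P(Z=Saturated)·L_Saturated = 0.26 × 0.146501 = 0.0380903
  P(Z=Idle)·L_Idle = 0.36 × 0.0894831 = 0.0322139
  P(Z=Degraded)·L_Degraded = 0.32 × 0.0602615 = 0.0192837
  P(Z=Busy)·L_Busy = 0.06 × 0.0540731 = 0.00324439
Denominator: 0.0380903 + 0.0322139 + 0.0192837 + 0.00324439 = 0.0928323
P(State Idle | data) ≈ 0.3470

0.3470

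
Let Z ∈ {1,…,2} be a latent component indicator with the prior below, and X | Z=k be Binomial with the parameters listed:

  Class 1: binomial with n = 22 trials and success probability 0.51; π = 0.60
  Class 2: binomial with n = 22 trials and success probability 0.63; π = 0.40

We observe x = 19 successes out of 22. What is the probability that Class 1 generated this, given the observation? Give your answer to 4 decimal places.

0.0592

By Bayes' theorem, P(k | x) = π_k f_k(x) / Σ_j π_j f_j(x).
Evaluate each component's likelihood at the observed value:
  L_1 = C(22,19)·0.51^19·0.49^3 = 1540·2.77865e-06·0.117649 = 0.000503434
  L_2 = C(22,19)·0.63^19·0.37^3 = 1540·0.000153982·0.050653 = 0.0120115
Prior × likelihood for each component:
  π_1·L_1 = 0.60 × 0.000503434 = 0.00030206
  π_2·L_2 = 0.40 × 0.0120115 = 0.00480459
Denominator: 0.00030206 + 0.00480459 = 0.00510665
P(Class 1 | data) = 0.00030206 / 0.00510665 ≈ 0.0592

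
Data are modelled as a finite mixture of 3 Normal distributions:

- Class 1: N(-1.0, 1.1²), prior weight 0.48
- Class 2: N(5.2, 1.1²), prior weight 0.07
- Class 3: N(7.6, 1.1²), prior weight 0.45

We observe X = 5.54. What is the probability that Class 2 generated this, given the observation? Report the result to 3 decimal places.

By Bayes' theorem, P(k | x) = w_k f_k(x) / Σ_j w_j f_j(x).
Evaluate each component's likelihood at the observed value:
  f_1 = (1/(1.1·√(2π)))·exp(−(5.54−-1.0)²/(2·1.1²)) = 0.362675·exp(-17.67421) = 7.65074e-09
  f_2 = (1/(1.1·√(2π)))·exp(−(5.54−5.2)²/(2·1.1²)) = 0.362675·exp(-0.04777) = 0.345758
  f_3 = (1/(1.1·√(2π)))·exp(−(5.54−7.6)²/(2·1.1²)) = 0.362675·exp(-1.75355) = 0.0627999
Multiply by the mixture weights:
  w_1·f_1 = 0.48 × 7.65074e-09 = 3.67235e-09
  w_2·f_2 = 0.07 × 0.345758 = 0.024203
  w_3·f_3 = 0.45 × 0.0627999 = 0.0282599
Denominator: 3.67235e-09 + 0.024203 + 0.0282599 = 0.052463
P(Class 2 | the observation) = 0.024203 / 0.052463 ≈ 0.461

0.461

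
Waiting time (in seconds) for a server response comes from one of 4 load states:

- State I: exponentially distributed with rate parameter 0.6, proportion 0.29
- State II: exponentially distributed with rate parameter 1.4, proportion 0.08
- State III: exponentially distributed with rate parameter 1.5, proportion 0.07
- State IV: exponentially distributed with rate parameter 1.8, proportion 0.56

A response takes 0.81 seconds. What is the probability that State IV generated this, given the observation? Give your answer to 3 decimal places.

Apply Bayes' rule: the posterior for each component is proportional to its prior times its likelihood at x.
Exponential densities:
  p_I = 0.6·e^(−0.6·0.81) = 0.6·e^(−0.4860) = 0.369049
  p_II = 1.4·e^(−1.4·0.81) = 1.4·e^(−1.1340) = 0.450441
  p_III = 1.5·e^(−1.5·0.81) = 1.5·e^(−1.2150) = 0.445065
  p_IV = 1.8·e^(−1.8·0.81) = 1.8·e^(−1.4580) = 0.418862
Prior × likelihood for each component:
  w_I·p_I = 0.29 × 0.369049 = 0.107024
  w_II·p_II = 0.08 × 0.450441 = 0.0360353
  w_III·p_III = 0.07 × 0.445065 = 0.0311546
  w_IV·p_IV = 0.56 × 0.418862 = 0.234563
Evidence: 0.107024 + 0.0360353 + 0.0311546 + 0.234563 = 0.408777
P(State IV | 0.81 seconds) ≈ 0.574

0.574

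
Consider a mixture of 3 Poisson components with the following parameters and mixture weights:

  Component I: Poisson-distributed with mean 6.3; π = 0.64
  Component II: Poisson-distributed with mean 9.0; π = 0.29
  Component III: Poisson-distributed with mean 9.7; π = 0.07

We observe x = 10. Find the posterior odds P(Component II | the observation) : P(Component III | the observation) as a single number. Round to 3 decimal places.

The posterior odds equal the prior odds times the likelihood ratio: (w_i/w_j)·(f_i(x)/f_j(x)).
Evaluate each component's likelihood at the observed value:
  f_I = e^(−6.3)·6.3^10/10! = 0.0498411
  f_II = e^(−9.0)·9.0^10/10! = 0.11858
  f_III = e^(−9.7)·9.7^10/10! = 0.124537
Posterior odds = (w_II·f_II) / (w_III·f_III) = (0.29·0.11858) / (0.07·0.124537) = 0.0343882 / 0.00871758 ≈ 3.945

3.945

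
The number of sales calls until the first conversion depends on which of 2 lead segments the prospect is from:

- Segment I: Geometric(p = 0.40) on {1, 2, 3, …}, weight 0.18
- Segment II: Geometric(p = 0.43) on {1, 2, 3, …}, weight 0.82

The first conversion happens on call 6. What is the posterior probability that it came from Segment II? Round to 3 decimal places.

0.791

Posterior ∝ prior × likelihood, so P(k | x) ∝ w_k f_k(x); normalise over all components.
Geometric probabilities:
  L_I = 0.031104
  L_II = 0.0258728
Unnormalised posteriors:
  w_I·L_I = 0.18 × 0.031104 = 0.00559872
  w_II·L_II = 0.82 × 0.0258728 = 0.0212157
Evidence: 0.00559872 + 0.0212157 = 0.0268144
So the posterior for Segment II is 0.0212157 / 0.0268144 ≈ 0.791.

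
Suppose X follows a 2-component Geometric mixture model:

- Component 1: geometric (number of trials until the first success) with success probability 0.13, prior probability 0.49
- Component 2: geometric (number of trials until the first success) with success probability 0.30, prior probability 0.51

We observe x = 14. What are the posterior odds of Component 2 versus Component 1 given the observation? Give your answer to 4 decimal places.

Only the two components matter; the odds are (P(Z=i) f_i(x)) / (P(Z=j) f_j(x)).
Component likelihoods at x = 14:
  L_1 = 0.13·(1−0.13)^13 = 0.13·0.163588 = 0.0212664
  L_2 = 0.30·(1−0.30)^13 = 0.30·0.0096889 = 0.00290667
Posterior odds = (P(Z=2)·L_2) / (P(Z=1)·L_1) = (0.51·0.00290667) / (0.49·0.0212664) = 0.0014824 / 0.0104205 ≈ 0.1423

0.1423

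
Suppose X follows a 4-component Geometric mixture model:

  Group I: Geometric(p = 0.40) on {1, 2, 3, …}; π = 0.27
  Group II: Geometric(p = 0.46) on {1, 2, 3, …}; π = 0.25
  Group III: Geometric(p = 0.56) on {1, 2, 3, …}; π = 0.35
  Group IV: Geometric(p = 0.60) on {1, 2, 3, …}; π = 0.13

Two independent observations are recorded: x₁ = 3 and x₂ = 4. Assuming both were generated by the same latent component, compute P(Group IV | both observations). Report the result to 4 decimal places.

Posterior ∝ prior × likelihood, so P(k | x) ∝ π_k f_k(x); normalise over all components.
Since both observations come from the same component, the likelihood for component k is f_k(x₁)·f_k(x₂).
  L_I = [0.40·(1−0.40)^2 = 0.40·0.36 = 0.144] × [0.0864] = 0.0124416
  L_II = [0.46·(1−0.46)^2 = 0.46·0.2916 = 0.134136] × [0.0724334] = 0.00971593
  L_III = [0.56·(1−0.56)^2 = 0.56·0.1936 = 0.108416] × [0.047703] = 0.00517177
  L_IV = [0.60·(1−0.60)^2 = 0.60·0.16 = 0.096] × [0.0384] = 0.0036864
Unnormalised posteriors:
  π_I·L_I = 0.27 × 0.0124416 = 0.00335923
  π_II·L_II = 0.25 × 0.00971593 = 0.00242898
  π_III·L_III = 0.35 × 0.00517177 = 0.00181012
  π_IV·L_IV = 0.13 × 0.0036864 = 0.000479232
Sum: 0.00335923 + 0.00242898 + 0.00181012 + 0.000479232 = 0.00807757
Responsibility of Group IV: 0.000479232 / 0.00807757 ≈ 0.0593

0.0593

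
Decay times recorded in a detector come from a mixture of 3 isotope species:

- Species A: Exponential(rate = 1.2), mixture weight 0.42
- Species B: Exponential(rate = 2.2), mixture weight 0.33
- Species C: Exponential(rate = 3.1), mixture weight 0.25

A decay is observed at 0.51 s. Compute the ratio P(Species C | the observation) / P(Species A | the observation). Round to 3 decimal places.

0.583

Since P(k|x) ∝ w_k f_k(x), the posterior odds are w_i f_i(x) / (w_j f_j(x)).
Exponential densities:
  L_A = 1.2·e^(−1.2·0.51) = 1.2·e^(−0.6120) = 0.650718
  L_B = 2.2·e^(−2.2·0.51) = 2.2·e^(−1.1220) = 0.716381
  L_C = 3.1·e^(−3.1·0.51) = 3.1·e^(−1.5810) = 0.637885
Posterior odds = (w_C·L_C) / (w_A·L_A) = (0.25·0.637885) / (0.42·0.650718) = 0.159471 / 0.273302 ≈ 0.583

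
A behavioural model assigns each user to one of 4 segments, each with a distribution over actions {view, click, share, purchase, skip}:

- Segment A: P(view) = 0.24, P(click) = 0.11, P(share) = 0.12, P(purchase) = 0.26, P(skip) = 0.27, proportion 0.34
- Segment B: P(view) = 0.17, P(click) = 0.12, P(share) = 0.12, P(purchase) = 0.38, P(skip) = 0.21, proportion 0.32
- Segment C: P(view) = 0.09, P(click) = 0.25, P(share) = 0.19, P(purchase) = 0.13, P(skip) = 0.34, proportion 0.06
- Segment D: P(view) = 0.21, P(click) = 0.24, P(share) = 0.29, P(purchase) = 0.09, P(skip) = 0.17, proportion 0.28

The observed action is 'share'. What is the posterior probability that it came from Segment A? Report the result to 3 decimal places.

The responsibility of component k is P(Z=k) f_k(x) divided by Σ_j P(Z=j) f_j(x).
Categorical probabilities:
  f_A = P(share | comp) = 0.12
  f_B = P(share | comp) = 0.12
  f_C = P(share | comp) = 0.19
  f_D = P(share | comp) = 0.29
Unnormalised posteriors:
  P(Z=A)·f_A = 0.34 × 0.12 = 0.0408
  P(Z=B)·f_B = 0.32 × 0.12 = 0.0384
  P(Z=C)·f_C = 0.06 × 0.19 = 0.0114
  P(Z=D)·f_D = 0.28 × 0.29 = 0.0812
Marginal: 0.0408 + 0.0384 + 0.0114 + 0.0812 = 0.1718
Responsibility of Segment A: 0.0408 / 0.1718 ≈ 0.237

0.237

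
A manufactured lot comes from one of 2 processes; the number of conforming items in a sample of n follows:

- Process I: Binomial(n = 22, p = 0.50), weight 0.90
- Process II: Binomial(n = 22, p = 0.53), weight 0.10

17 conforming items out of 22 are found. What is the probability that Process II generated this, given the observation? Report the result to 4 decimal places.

Apply Bayes' rule: the posterior for each component is proportional to its prior times its likelihood at x.
Binomial probabilities:
  L_I = C(22,17)·0.50^17·0.50^5 = 26334·7.62939e-06·0.03125 = 0.00627851
  L_II = C(22,17)·0.53^17·0.47^5 = 26334·2.05442e-05·0.0229345 = 0.0124078
Weight by the priors:
  π_I·L_I = 0.90 × 0.00627851 = 0.00565066
  π_II·L_II = 0.10 × 0.0124078 = 0.00124078
Normaliser: 0.00565066 + 0.00124078 = 0.00689145
Responsibility of Process II: 0.00124078 / 0.00689145 ≈ 0.1800

0.1800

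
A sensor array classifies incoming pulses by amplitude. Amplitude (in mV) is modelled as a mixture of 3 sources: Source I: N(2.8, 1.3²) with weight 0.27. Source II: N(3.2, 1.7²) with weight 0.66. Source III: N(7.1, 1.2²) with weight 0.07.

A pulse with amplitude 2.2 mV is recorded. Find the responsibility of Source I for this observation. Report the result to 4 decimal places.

0.3638

The responsibility of component k is P(Z=k) f_k(x) divided by Σ_j P(Z=j) f_j(x).
Component likelihoods at x = 2.2 mV:
  L_I = (1/(1.3·√(2π)))·exp(−(2.2−2.8)²/(2·1.3²)) = 0.306879·exp(-0.10651) = 0.275874
  L_II = (1/(1.7·√(2π)))·exp(−(2.2−3.2)²/(2·1.7²)) = 0.234672·exp(-0.17301) = 0.197389
  L_III = (1/(1.2·√(2π)))·exp(−(2.2−7.1)²/(2·1.2²)) = 0.332452·exp(-8.33681) = 7.96343e-05
Weight by the priors:
  P(Z=I)·L_I = 0.27 × 0.275874 = 0.0744859
  P(Z=II)·L_II = 0.66 × 0.197389 = 0.130277
  P(Z=III)·L_III = 0.07 × 7.96343e-05 = 5.5744e-06
Normaliser: 0.0744859 + 0.130277 + 5.5744e-06 = 0.204768
So the posterior for Source I is 0.0744859 / 0.204768 ≈ 0.3638.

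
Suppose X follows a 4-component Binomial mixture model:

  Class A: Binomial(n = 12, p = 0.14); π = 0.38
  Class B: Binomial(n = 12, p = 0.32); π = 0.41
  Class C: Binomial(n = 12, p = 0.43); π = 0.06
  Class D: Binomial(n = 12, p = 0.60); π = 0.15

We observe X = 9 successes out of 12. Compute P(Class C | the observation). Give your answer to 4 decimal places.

0.0523

The responsibility of component k is P(Z=k) f_k(x) divided by Σ_j P(Z=j) f_j(x).
Binomial probabilities:
  f_A = C(12,9)·0.14^9·0.86^3 = 220·2.0661e-08·0.636056 = 2.89115e-06
  f_B = C(12,9)·0.32^9·0.68^3 = 220·3.51844e-05·0.314432 = 0.00243388
  f_C = C(12,9)·0.43^9·0.57^3 = 220·0.000502593·0.185193 = 0.0204769
  f_D = C(12,9)·0.60^9·0.40^3 = 220·0.0100777·0.064 = 0.141894
Multiply by the mixture weights:
  P(Z=A)·f_A = 0.38 × 2.89115e-06 = 1.09864e-06
  P(Z=B)·f_B = 0.41 × 0.00243388 = 0.000997891
  P(Z=C)·f_C = 0.06 × 0.0204769 = 0.00122861
  P(Z=D)·f_D = 0.15 × 0.141894 = 0.0212841
Evidence: 1.09864e-06 + 0.000997891 + 0.00122861 + 0.0212841 = 0.0235117
Responsibility of Class C: 0.00122861 / 0.0235117 ≈ 0.0523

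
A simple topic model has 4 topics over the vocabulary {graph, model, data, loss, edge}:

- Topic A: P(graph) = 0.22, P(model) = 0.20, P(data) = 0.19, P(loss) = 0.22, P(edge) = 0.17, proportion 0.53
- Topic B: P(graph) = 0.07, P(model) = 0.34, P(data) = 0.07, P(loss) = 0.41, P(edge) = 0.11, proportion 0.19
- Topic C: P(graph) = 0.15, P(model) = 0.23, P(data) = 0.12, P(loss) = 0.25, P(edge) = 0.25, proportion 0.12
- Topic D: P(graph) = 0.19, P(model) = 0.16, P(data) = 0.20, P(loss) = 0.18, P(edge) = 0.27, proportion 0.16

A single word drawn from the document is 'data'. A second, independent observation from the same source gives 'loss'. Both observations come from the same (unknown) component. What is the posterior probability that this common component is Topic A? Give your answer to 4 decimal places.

0.5993

The responsibility of component k is π_k f_k(x) divided by Σ_j π_j f_j(x).
Since both observations come from the same component, the likelihood for component k is f_k(x₁)·f_k(x₂).
  L_A = [0.19] × [0.22] = 0.0418
  L_B = [0.07] × [0.41] = 0.0287
  L_C = [0.12] × [0.25] = 0.03
  L_D = [0.2] × [0.18] = 0.036
Unnormalised posteriors:
  π_A·L_A = 0.53 × 0.0418 = 0.022154
  π_B·L_B = 0.19 × 0.0287 = 0.005453
  π_C·L_C = 0.12 × 0.03 = 0.0036
  π_D·L_D = 0.16 × 0.036 = 0.00576
Sum: 0.022154 + 0.005453 + 0.0036 + 0.00576 = 0.036967
P(Topic A | x₁, x₂) = 0.022154 / 0.036967 ≈ 0.5993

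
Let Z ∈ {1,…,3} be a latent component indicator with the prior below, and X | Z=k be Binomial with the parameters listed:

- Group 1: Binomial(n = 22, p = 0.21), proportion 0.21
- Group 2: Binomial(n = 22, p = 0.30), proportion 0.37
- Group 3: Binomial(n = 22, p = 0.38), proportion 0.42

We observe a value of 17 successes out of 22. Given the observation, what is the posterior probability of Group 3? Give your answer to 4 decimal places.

Apply Bayes' rule: the posterior for each component is proportional to its prior times its likelihood at x.
Evaluate each component's likelihood at the observed value:
  L_1 = 2.43433e-08
  L_2 = 5.71569e-06
  L_3 = 0.000173299
Multiply by the mixture weights:
  π_1·L_1 = 0.21 × 2.43433e-08 = 5.1121e-09
  π_2·L_2 = 0.37 × 5.71569e-06 = 2.1148e-06
  π_3·L_3 = 0.42 × 0.000173299 = 7.27856e-05
Sum: 5.1121e-09 + 2.1148e-06 + 7.27856e-05 = 7.49056e-05
P(Group 3 | 17 successes out of 22) ≈ 0.9717

0.9717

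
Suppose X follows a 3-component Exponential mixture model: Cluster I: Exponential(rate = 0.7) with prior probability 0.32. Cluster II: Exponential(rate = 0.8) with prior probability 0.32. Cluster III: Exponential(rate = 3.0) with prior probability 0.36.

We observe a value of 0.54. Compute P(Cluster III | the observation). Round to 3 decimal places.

0.401

Posterior ∝ prior × likelihood, so P(k | x) ∝ w_k f_k(x); normalise over all components.
Exponential densities:
  p_I = 0.479661
  p_II = 0.519368
  p_III = 0.593696
Multiply by the mixture weights:
  w_I·p_I = 0.32 × 0.479661 = 0.153492
  w_II·p_II = 0.32 × 0.519368 = 0.166198
  w_III·p_III = 0.36 × 0.593696 = 0.213731
Denominator: 0.153492 + 0.166198 + 0.213731 = 0.53342
P(Cluster III | the observation) = 0.213731 / 0.53342 ≈ 0.401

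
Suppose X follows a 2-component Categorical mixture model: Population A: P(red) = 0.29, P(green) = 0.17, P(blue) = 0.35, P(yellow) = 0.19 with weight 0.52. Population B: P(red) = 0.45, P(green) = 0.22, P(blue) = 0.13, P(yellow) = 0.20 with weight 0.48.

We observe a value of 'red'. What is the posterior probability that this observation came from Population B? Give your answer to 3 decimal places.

By Bayes' theorem, P(k | x) = P(Z=k) f_k(x) / Σ_j P(Z=j) f_j(x).
Component likelihoods at x = 'red':
  f_A = 0.29
  f_B = 0.45
Prior × likelihood for each component:
  P(Z=A)·f_A = 0.52 × 0.29 = 0.1508
  P(Z=B)·f_B = 0.48 × 0.45 = 0.216
Normaliser: 0.1508 + 0.216 = 0.3668
P(Population B | 'red') ≈ 0.589

0.589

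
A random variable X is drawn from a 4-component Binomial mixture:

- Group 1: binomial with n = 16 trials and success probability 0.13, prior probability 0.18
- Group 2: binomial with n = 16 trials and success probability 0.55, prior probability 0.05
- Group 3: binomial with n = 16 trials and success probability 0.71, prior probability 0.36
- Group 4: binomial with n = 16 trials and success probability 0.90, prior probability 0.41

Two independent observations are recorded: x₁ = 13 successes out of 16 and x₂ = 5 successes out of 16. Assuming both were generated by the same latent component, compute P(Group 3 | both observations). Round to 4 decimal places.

Apply Bayes' rule: the posterior for each component is proportional to its prior times its likelihood at x.
Since both observations come from the same component, the likelihood for component k is f_k(x₁)·f_k(x₂).
  f_1 = [C(16,13)·0.13^13·0.87^3 = 560·3.02875e-12·0.658503 = 1.11689e-09] × [0.0350519] = 3.9149e-11
  f_2 = [C(16,13)·0.55^13·0.45^3 = 560·0.00042142·0.091125 = 0.0215051] × [0.0336848] = 0.000724393
  f_3 = [C(16,13)·0.71^13·0.29^3 = 560·0.0116509·0.024389 = 0.159126] × [0.000961507] = 0.000153001
  f_4 = [C(16,13)·0.90^13·0.10^3 = 560·0.254187·0.001 = 0.142344] × [2.57926e-08] = 3.67143e-09
Multiply by the mixture weights:
  π_1·f_1 = 0.18 × 3.9149e-11 = 7.04682e-12
  π_2·f_2 = 0.05 × 0.000724393 = 3.62197e-05
  π_3·f_3 = 0.36 × 0.000153001 = 5.50802e-05
  π_4·f_4 = 0.41 × 3.67143e-09 = 1.50529e-09
Evidence: 7.04682e-12 + 3.62197e-05 + 5.50802e-05 + 1.50529e-09 = 9.13014e-05
Responsibility of Group 3: 5.50802e-05 / 9.13014e-05 ≈ 0.6033

0.6033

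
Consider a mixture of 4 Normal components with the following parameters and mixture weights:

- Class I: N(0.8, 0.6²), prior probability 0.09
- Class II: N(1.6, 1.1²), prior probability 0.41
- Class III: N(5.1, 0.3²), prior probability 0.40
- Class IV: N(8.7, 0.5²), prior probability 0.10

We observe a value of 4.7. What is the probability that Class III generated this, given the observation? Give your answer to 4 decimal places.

By Bayes' theorem, P(k | x) = π_k f_k(x) / Σ_j π_j f_j(x).
Evaluate each component's likelihood at the observed value:
  f_I = (1/(0.6·√(2π)))·exp(−(4.7−0.8)²/(2·0.6²)) = 0.664904·exp(-21.12500) = 4.44926e-10
  f_II = (1/(1.1·√(2π)))·exp(−(4.7−1.6)²/(2·1.1²)) = 0.362675·exp(-3.97107) = 0.00683757
  f_III = (1/(0.3·√(2π)))·exp(−(4.7−5.1)²/(2·0.3²)) = 1.329808·exp(-0.88889) = 0.5467
  f_IV = (1/(0.5·√(2π)))·exp(−(4.7−8.7)²/(2·0.5²)) = 0.797885·exp(-32.00000) = 1.01045e-14
Multiply by the mixture weights:
  π_I·f_I = 0.09 × 4.44926e-10 = 4.00433e-11
  π_II·f_II = 0.41 × 0.00683757 = 0.0028034
  π_III·f_III = 0.40 × 0.5467 = 0.21868
  π_IV·f_IV = 0.10 × 1.01045e-14 = 1.01045e-15
Evidence: 4.00433e-11 + 0.0028034 + 0.21868 + 1.01045e-15 = 0.221484
P(Class III | 4.7) ≈ 0.9873

0.9873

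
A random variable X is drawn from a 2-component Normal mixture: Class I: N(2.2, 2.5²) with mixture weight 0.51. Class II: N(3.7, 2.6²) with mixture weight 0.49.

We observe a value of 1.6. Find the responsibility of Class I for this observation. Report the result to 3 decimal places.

0.593

By Bayes' theorem, P(k | x) = w_k f_k(x) / Σ_j w_j f_j(x).
Evaluate each component's likelihood at the observed value:
  L_I = (1/(2.5·√(2π)))·exp(−(1.6−2.2)²/(2·2.5²)) = 0.159577·exp(-0.02880) = 0.155047
  L_II = (1/(2.6·√(2π)))·exp(−(1.6−3.7)²/(2·2.6²)) = 0.153439·exp(-0.32618) = 0.110733
Unnormalised posteriors:
  w_I·L_I = 0.51 × 0.155047 = 0.0790738
  w_II·L_II = 0.49 × 0.110733 = 0.0542592
Evidence: 0.0790738 + 0.0542592 = 0.133333
Responsibility of Class I: 0.0790738 / 0.133333 ≈ 0.593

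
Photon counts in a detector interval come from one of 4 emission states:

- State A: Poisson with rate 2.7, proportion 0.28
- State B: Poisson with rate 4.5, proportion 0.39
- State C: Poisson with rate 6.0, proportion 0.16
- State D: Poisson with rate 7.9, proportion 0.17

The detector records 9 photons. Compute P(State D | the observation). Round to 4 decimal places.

0.5045

Posterior ∝ prior × likelihood, so P(k | x) ∝ w_k f_k(x); normalise over all components.
Component likelihoods at x = 9 photons:
  f_A = e^(−2.7)·2.7^9/9! = 0.00141226
  f_B = e^(−4.5)·4.5^9/9! = 0.0231646
  f_C = e^(−6.0)·6.0^9/9! = 0.0688385
  f_D = e^(−7.9)·7.9^9/9! = 0.122449
Multiply by the mixture weights:
  w_A·f_A = 0.28 × 0.00141226 = 0.000395434
  w_B·f_B = 0.39 × 0.0231646 = 0.00903419
  w_C·f_C = 0.16 × 0.0688385 = 0.0110142
  w_D·f_D = 0.17 × 0.122449 = 0.0208163
Normaliser: 0.000395434 + 0.00903419 + 0.0110142 + 0.0208163 = 0.0412601
P(State D | x) = 0.0208163 / 0.0412601 ≈ 0.5045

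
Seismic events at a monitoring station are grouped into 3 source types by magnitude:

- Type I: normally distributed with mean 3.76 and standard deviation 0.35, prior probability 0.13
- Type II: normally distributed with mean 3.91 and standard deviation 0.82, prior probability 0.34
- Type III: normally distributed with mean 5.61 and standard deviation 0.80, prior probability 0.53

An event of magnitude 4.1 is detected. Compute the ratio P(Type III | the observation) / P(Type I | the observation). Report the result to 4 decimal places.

Since P(k|x) ∝ P(Z=k) f_k(x), the posterior odds are P(Z=i) f_i(x) / (P(Z=j) f_j(x)).
Normal densities:
  L_I = (1/(0.35·√(2π)))·exp(−(4.1−3.76)²/(2·0.35²)) = 1.139835·exp(-0.47184) = 0.711092
  L_II = (1/(0.82·√(2π)))·exp(−(4.1−3.91)²/(2·0.82²)) = 0.486515·exp(-0.02684) = 0.473629
  L_III = (1/(0.80·√(2π)))·exp(−(4.1−5.61)²/(2·0.80²)) = 0.498678·exp(-1.78133) = 0.0839845
0.0445118 / 0.092442 ≈ 0.4815

0.4815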